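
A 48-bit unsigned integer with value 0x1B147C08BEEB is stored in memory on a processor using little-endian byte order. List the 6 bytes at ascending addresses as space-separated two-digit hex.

Split into bytes (most-significant first): 1B 14 7C 08 BE EB.
In little-endian order the low byte comes first in memory.
So at ascending addresses the bytes are EB BE 08 7C 14 1B.

EB BE 08 7C 14 1B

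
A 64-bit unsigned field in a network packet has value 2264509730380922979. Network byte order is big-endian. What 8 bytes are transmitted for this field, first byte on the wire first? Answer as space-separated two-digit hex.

2264509730380922979 in hexadecimal, padded to 64 bits, is 0x1F6D279A15C54063.
Split into bytes (most-significant first): 1F 6D 27 9A 15 C5 40 63.
Big-endian stores the most-significant byte at the lowest address.
So the memory order matches the most-significant-first order: 1F 6D 27 9A 15 C5 40 63.

1F 6D 27 9A 15 C5 40 63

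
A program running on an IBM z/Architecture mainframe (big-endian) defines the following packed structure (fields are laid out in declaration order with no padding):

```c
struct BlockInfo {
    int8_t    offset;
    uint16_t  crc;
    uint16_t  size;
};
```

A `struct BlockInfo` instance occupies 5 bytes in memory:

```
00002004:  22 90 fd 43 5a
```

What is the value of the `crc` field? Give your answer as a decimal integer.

37117

`crc` follows `offset` (1 byte), so it starts at byte offset 1 and occupies 2 bytes.
Bytes at offsets 1..2: 90 FD.
Big-endian stores the most-significant byte at the lowest address.
The bytes are already most-significant first: 0x90FD.
0x90FD = 37117.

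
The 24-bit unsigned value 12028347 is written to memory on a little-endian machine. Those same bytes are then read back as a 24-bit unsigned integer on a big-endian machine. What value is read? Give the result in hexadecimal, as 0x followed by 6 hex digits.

12028347 in 24-bit hexadecimal is 0xB789BB.
Stored little-endian, the bytes at ascending addresses are BB 89 B7.
Read back as big-endian, the last byte is least significant, giving 0xBB89B7.

0xBB89B7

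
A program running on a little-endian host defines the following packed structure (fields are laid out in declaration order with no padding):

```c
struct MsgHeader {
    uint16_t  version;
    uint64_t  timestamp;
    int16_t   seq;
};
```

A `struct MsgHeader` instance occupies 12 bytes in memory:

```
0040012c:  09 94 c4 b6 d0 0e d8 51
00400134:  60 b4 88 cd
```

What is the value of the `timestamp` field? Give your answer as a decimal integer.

12997478512994596548

`timestamp` follows `version` (2 bytes), so it starts at byte offset 2 and occupies 8 bytes.
Bytes at offsets 2..9: C4 B6 D0 0E D8 51 60 B4.
Little-endian stores the least-significant byte at the lowest address.
Reassemble most-significant byte first: B4 60 51 D8 0E D0 B6 C4 → 0xB46051D80ED0B6C4.
0xB46051D80ED0B6C4 = 12997478512994596548.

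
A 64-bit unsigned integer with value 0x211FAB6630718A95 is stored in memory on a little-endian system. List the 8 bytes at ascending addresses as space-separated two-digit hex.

95 8A 71 30 66 AB 1F 21

Split into bytes (most-significant first): 21 1F AB 66 30 71 8A 95.
In little-endian order the low byte comes first in memory.
So at ascending addresses the bytes are 95 8A 71 30 66 AB 1F 21.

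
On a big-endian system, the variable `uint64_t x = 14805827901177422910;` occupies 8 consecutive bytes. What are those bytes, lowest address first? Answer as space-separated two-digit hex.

CD 78 DE 08 0F 3F 64 3E

14805827901177422910 in hexadecimal, padded to 64 bits, is 0xCD78DE080F3F643E.
Split into bytes (most-significant first): CD 78 DE 08 0F 3F 64 3E.
Big-endian: lowest address holds the most-significant byte.
So the memory order matches the most-significant-first order: CD 78 DE 08 0F 3F 64 3E.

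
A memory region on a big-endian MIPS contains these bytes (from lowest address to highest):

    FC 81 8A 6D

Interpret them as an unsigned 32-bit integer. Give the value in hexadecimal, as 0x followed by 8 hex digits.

0xFC818A6D

In big-endian order the high byte comes first in memory.
The bytes are already most-significant first: 0xFC818A6D.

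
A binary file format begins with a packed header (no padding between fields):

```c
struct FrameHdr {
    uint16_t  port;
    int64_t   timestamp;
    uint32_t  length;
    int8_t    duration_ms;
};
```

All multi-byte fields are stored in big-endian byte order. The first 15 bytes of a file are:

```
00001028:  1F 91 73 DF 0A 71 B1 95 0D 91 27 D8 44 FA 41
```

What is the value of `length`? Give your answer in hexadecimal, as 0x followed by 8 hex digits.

0x27D844FA

`length` follows `port` (2 B), `timestamp` (8 B), so it starts at offset 2 + 8 = 10 and occupies 4 bytes.
Bytes at offsets 10..13: 27 D8 44 FA.
Big-endian: lowest address holds the most-significant byte.
The bytes are already most-significant first: 0x27D844FA.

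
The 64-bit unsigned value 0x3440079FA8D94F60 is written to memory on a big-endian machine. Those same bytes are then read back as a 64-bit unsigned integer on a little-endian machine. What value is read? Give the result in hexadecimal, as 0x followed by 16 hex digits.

0x604FD9A89F074034

Stored big-endian, the bytes at ascending addresses are 34 40 07 9F A8 D9 4F 60.
Read back as little-endian, the first byte is least significant, giving 0x604FD9A89F074034.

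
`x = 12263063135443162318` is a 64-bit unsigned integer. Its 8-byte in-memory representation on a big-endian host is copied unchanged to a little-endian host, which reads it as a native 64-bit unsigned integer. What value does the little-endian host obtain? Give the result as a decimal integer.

12263063135443162318 in 64-bit hexadecimal is 0xAA2F26F2FE4714CE.
Stored big-endian, the bytes at ascending addresses are AA 2F 26 F2 FE 47 14 CE.
Read back as little-endian, the first byte is least significant, giving 0xCE1447FEF2262FAA.
0xCE1447FEF2262FAA = 14849573031657222058.

14849573031657222058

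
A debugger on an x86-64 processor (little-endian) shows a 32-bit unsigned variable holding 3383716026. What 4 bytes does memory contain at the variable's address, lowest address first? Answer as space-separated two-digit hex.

BA 68 AF C9

3383716026 in hexadecimal, padded to 32 bits, is 0xC9AF68BA.
Split into bytes (most-significant first): C9 AF 68 BA.
In little-endian order the low byte comes first in memory.
So at ascending addresses the bytes are BA 68 AF C9.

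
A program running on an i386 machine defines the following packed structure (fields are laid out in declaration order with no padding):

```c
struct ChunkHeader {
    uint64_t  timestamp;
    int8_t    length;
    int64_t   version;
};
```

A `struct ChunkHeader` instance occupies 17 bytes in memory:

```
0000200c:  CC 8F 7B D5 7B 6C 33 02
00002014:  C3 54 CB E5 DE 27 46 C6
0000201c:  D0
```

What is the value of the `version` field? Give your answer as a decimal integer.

`version` follows `timestamp` (8 B), `length` (1 B), so it starts at offset 8 + 1 = 9 and occupies 8 bytes.
Bytes at offsets 9..16: 54 CB E5 DE 27 46 C6 D0.
Little-endian: lowest address holds the least-significant byte.
Reassemble most-significant byte first: D0 C6 46 27 DE E5 CB 54 → 0xD0C64627DEE5CB54.
Top bit is set, so as a signed 64-bit value this is 0xD0C64627DEE5CB54 − 2^64 = -3402955331374560428.

-3402955331374560428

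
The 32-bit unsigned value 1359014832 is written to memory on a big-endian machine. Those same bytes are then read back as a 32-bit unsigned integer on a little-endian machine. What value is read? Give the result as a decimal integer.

2968191057

1359014832 in 32-bit hexadecimal is 0x5100EBB0.
Stored big-endian, the bytes at ascending addresses are 51 00 EB B0.
Read back as little-endian, the first byte is least significant, giving 0xB0EB0051.
0xB0EB0051 = 2968191057.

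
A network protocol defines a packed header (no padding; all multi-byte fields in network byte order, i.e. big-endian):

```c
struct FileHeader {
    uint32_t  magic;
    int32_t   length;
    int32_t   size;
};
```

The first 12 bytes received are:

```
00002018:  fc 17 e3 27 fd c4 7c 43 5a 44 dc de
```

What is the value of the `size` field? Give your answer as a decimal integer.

`size` follows `magic` (4 B), `length` (4 B), so it starts at offset 4 + 4 = 8 and occupies 4 bytes.
Bytes at offsets 8..11: 5A 44 DC DE.
Big-endian stores the most-significant byte at the lowest address.
The bytes are already most-significant first: 0x5A44DCDE.
0x5A44DCDE = 1514462430.

1514462430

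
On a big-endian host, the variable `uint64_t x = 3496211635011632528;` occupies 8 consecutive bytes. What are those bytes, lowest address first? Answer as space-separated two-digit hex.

3496211635011632528 in hexadecimal, padded to 64 bits, is 0x308509F55474BD90.
Split into bytes (most-significant first): 30 85 09 F5 54 74 BD 90.
Big-endian stores the most-significant byte at the lowest address.
So the memory order matches the most-significant-first order: 30 85 09 F5 54 74 BD 90.

30 85 09 F5 54 74 BD 90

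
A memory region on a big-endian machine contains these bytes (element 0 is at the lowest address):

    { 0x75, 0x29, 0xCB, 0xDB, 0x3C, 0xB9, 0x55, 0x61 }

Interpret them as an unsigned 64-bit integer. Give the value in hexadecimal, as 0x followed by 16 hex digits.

0x7529CBDB3CB95561

In big-endian order the high byte comes first in memory.
The bytes are already most-significant first: 0x7529CBDB3CB95561.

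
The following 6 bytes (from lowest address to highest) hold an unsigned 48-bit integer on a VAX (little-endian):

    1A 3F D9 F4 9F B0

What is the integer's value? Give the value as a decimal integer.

In little-endian order the low byte comes first in memory.
Reassemble most-significant byte first: B0 9F F4 D9 3F 1A → 0xB09FF4D93F1A.
0xB09FF4D93F1A = 194201054166810.

194201054166810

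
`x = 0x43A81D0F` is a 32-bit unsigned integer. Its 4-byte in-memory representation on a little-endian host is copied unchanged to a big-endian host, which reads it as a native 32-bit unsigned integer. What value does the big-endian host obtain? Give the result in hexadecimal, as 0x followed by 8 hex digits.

0x0F1DA843

Stored little-endian, the bytes at ascending addresses are 0F 1D A8 43.
Read back as big-endian, the last byte is least significant, giving 0x0F1DA843.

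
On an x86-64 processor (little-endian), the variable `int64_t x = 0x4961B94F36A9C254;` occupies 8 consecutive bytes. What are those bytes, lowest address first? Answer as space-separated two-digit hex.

54 C2 A9 36 4F B9 61 49

Split into bytes (most-significant first): 49 61 B9 4F 36 A9 C2 54.
In little-endian order the low byte comes first in memory.
So at ascending addresses the bytes are 54 C2 A9 36 4F B9 61 49.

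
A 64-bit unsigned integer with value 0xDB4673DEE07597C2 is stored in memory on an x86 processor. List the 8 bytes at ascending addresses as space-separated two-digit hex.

C2 97 75 E0 DE 73 46 DB

Split into bytes (most-significant first): DB 46 73 DE E0 75 97 C2.
Little-endian stores the least-significant byte at the lowest address.
So at ascending addresses the bytes are C2 97 75 E0 DE 73 46 DB.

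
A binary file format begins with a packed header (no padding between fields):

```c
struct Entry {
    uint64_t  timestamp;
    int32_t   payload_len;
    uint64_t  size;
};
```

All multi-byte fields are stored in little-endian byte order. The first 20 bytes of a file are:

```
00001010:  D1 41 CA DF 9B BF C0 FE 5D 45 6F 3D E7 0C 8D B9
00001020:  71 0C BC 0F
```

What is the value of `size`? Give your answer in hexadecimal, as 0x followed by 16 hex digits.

0x0FBC0C71B98D0CE7

`size` follows `timestamp` (8 B), `payload_len` (4 B), so it starts at offset 8 + 4 = 12 and occupies 8 bytes.
Bytes at offsets 12..19: E7 0C 8D B9 71 0C BC 0F.
In little-endian order the low byte comes first in memory.
Reassemble most-significant byte first: 0F BC 0C 71 B9 8D 0C E7 → 0x0FBC0C71B98D0CE7.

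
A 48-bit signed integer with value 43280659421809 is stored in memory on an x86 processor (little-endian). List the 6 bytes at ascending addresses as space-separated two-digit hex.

43280659421809 in hexadecimal, padded to 48 bits, is 0x275D10549A71.
Split into bytes (most-significant first): 27 5D 10 54 9A 71.
Little-endian stores the least-significant byte at the lowest address.
So at ascending addresses the bytes are 71 9A 54 10 5D 27.

71 9A 54 10 5D 27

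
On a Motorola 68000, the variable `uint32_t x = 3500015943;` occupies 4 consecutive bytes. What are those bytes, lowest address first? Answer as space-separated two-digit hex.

D0 9E 01 47

3500015943 in hexadecimal, padded to 32 bits, is 0xD09E0147.
Split into bytes (most-significant first): D0 9E 01 47.
In big-endian order the high byte comes first in memory.
So the memory order matches the most-significant-first order: D0 9E 01 47.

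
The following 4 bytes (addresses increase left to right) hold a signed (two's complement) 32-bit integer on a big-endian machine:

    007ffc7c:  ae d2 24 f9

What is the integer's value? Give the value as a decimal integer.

-1361959687

Big-endian stores the most-significant byte at the lowest address.
The bytes are already most-significant first: 0xAED224F9.
Top bit is set, so as a signed 32-bit value this is 0xAED224F9 − 2^32 = -1361959687.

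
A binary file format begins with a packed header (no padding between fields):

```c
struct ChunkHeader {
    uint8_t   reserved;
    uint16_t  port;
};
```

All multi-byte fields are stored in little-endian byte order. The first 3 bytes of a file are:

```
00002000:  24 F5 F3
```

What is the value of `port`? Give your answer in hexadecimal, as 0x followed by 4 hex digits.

`port` follows `reserved` (1 byte), so it starts at byte offset 1 and occupies 2 bytes.
Bytes at offsets 1..2: F5 F3.
Little-endian: lowest address holds the least-significant byte.
Reassemble most-significant byte first: F3 F5 → 0xF3F5.

0xF3F5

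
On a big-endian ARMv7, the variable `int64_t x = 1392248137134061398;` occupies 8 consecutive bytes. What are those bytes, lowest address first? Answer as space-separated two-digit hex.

1392248137134061398 in hexadecimal, padded to 64 bits, is 0x1352424DE5133756.
Split into bytes (most-significant first): 13 52 42 4D E5 13 37 56.
In big-endian order the high byte comes first in memory.
So the memory order matches the most-significant-first order: 13 52 42 4D E5 13 37 56.

13 52 42 4D E5 13 37 56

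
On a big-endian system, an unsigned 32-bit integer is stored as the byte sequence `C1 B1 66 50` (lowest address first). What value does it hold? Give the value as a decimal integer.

Big-endian: lowest address holds the most-significant byte.
The bytes are already most-significant first: 0xC1B16650.
0xC1B16650 = 3249628752.

3249628752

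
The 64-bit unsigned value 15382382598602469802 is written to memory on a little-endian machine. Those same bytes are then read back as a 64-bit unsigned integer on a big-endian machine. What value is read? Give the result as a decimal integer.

12299851048519170517

15382382598602469802 in 64-bit hexadecimal is 0xD57933795CD9B1AA.
Stored little-endian, the bytes at ascending addresses are AA B1 D9 5C 79 33 79 D5.
Read back as big-endian, the last byte is least significant, giving 0xAAB1D95C793379D5.
0xAAB1D95C793379D5 = 12299851048519170517.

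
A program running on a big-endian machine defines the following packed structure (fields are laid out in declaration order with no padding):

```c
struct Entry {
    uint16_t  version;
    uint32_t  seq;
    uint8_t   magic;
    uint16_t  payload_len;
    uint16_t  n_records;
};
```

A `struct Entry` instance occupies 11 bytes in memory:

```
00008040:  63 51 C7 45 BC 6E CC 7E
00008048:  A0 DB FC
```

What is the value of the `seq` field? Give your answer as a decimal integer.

3343236206

`seq` follows `version` (2 bytes), so it starts at byte offset 2 and occupies 4 bytes.
Bytes at offsets 2..5: C7 45 BC 6E.
Big-endian: lowest address holds the most-significant byte.
The bytes are already most-significant first: 0xC745BC6E.
0xC745BC6E = 3343236206.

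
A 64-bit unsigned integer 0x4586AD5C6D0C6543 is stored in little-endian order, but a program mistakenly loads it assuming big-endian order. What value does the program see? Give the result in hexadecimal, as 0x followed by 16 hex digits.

0x43650C6D5CAD8645

Stored little-endian, the bytes at ascending addresses are 43 65 0C 6D 5C AD 86 45.
Read back as big-endian, the last byte is least significant, giving 0x43650C6D5CAD8645.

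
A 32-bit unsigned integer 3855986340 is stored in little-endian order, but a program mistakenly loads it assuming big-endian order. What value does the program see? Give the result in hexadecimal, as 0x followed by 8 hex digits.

0xA4AED5E5

3855986340 in 32-bit hexadecimal is 0xE5D5AEA4.
Stored little-endian, the bytes at ascending addresses are A4 AE D5 E5.
Read back as big-endian, the last byte is least significant, giving 0xA4AED5E5.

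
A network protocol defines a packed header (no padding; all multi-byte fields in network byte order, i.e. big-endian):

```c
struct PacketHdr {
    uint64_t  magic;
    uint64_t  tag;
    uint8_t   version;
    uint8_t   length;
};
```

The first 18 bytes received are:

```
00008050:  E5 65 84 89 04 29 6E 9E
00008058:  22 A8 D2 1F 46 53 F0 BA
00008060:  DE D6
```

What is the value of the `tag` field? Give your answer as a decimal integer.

2497477025142665402

`tag` follows `magic` (8 bytes), so it starts at byte offset 8 and occupies 8 bytes.
Bytes at offsets 8..15: 22 A8 D2 1F 46 53 F0 BA.
In big-endian order the high byte comes first in memory.
The bytes are already most-significant first: 0x22A8D21F4653F0BA.
0x22A8D21F4653F0BA = 2497477025142665402.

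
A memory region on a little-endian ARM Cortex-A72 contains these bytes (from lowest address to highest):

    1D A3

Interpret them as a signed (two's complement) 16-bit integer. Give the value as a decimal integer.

-23779

Little-endian: lowest address holds the least-significant byte.
Reassemble most-significant byte first: A3 1D → 0xA31D.
Top bit is set, so as a signed 16-bit value this is 0xA31D − 2^16 = -23779.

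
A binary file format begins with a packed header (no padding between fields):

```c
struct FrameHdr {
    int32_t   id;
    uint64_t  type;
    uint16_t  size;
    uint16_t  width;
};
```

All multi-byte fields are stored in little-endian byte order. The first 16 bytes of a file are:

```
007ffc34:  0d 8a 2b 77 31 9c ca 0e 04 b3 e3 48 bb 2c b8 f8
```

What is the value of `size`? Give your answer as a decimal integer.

`size` follows `id` (4 B), `type` (8 B), so it starts at offset 4 + 8 = 12 and occupies 2 bytes.
Bytes at offsets 12..13: BB 2C.
In little-endian order the low byte comes first in memory.
Reassemble most-significant byte first: 2C BB → 0x2CBB.
0x2CBB = 11451.

11451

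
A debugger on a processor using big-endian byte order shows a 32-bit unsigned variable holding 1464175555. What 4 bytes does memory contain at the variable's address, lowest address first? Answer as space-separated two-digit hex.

1464175555 in hexadecimal, padded to 32 bits, is 0x57458BC3.
Split into bytes (most-significant first): 57 45 8B C3.
Big-endian: lowest address holds the most-significant byte.
So the memory order matches the most-significant-first order: 57 45 8B C3.

57 45 8B C3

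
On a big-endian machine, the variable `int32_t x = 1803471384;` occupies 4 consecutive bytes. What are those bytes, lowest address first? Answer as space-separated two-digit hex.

1803471384 in hexadecimal, padded to 32 bits, is 0x6B7ECA18.
Split into bytes (most-significant first): 6B 7E CA 18.
Big-endian: lowest address holds the most-significant byte.
So the memory order matches the most-significant-first order: 6B 7E CA 18.

6B 7E CA 18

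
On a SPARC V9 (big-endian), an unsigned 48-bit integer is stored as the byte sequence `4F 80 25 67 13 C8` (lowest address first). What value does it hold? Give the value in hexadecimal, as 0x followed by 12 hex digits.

Big-endian: lowest address holds the most-significant byte.
The bytes are already most-significant first: 0x4F80256713C8.

0x4F80256713C8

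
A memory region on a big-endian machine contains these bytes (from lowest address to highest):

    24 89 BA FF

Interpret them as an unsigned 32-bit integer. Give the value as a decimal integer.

613006079

Big-endian: lowest address holds the most-significant byte.
The bytes are already most-significant first: 0x2489BAFF.
0x2489BAFF = 613006079.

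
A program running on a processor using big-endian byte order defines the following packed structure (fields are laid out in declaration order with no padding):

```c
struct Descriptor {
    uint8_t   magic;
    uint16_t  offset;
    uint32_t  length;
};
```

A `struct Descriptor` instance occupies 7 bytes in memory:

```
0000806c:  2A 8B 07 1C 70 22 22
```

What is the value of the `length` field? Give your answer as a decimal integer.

477110818

`length` follows `magic` (1 B), `offset` (2 B), so it starts at offset 1 + 2 = 3 and occupies 4 bytes.
Bytes at offsets 3..6: 1C 70 22 22.
Big-endian stores the most-significant byte at the lowest address.
The bytes are already most-significant first: 0x1C702222.
0x1C702222 = 477110818.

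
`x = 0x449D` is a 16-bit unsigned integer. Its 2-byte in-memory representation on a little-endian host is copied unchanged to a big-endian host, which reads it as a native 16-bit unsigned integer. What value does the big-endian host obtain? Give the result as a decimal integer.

40260

Stored little-endian, the bytes at ascending addresses are 9D 44.
Read back as big-endian, the last byte is least significant, giving 0x9D44.
0x9D44 = 40260.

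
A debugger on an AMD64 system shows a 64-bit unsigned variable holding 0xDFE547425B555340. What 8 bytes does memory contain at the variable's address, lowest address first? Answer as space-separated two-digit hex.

40 53 55 5B 42 47 E5 DF

Split into bytes (most-significant first): DF E5 47 42 5B 55 53 40.
In little-endian order the low byte comes first in memory.
So at ascending addresses the bytes are 40 53 55 5B 42 47 E5 DF.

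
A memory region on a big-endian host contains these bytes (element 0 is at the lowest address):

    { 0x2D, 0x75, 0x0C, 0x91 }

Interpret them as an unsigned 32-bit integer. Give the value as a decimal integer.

Big-endian: lowest address holds the most-significant byte.
The bytes are already most-significant first: 0x2D750C91.
0x2D750C91 = 762645649.

762645649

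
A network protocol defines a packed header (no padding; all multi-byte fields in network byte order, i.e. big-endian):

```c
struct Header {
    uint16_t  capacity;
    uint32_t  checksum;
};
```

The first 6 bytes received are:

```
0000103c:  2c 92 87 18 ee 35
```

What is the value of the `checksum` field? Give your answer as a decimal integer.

`checksum` follows `capacity` (2 bytes), so it starts at byte offset 2 and occupies 4 bytes.
Bytes at offsets 2..5: 87 18 EE 35.
Big-endian stores the most-significant byte at the lowest address.
The bytes are already most-significant first: 0x8718EE35.
0x8718EE35 = 2266558005.

2266558005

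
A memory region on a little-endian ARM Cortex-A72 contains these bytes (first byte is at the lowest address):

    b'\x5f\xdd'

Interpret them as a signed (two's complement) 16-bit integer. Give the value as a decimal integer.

In little-endian order the low byte comes first in memory.
Reassemble most-significant byte first: DD 5F → 0xDD5F.
Top bit is set, so as a signed 16-bit value this is 0xDD5F − 2^16 = -8865.

-8865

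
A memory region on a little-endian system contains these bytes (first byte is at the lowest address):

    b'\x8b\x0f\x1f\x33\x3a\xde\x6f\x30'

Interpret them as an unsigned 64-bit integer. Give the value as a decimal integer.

Little-endian stores the least-significant byte at the lowest address.
Reassemble most-significant byte first: 30 6F DE 3A 33 1F 0F 8B → 0x306FDE3A331F0F8B.
0x306FDE3A331F0F8B = 3490252577782566795.

3490252577782566795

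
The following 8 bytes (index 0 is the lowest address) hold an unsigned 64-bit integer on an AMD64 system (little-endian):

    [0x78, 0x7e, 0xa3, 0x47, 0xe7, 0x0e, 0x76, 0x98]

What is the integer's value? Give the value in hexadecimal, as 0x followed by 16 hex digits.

In little-endian order the low byte comes first in memory.
Reassemble most-significant byte first: 98 76 0E E7 47 A3 7E 78 → 0x98760EE747A37E78.

0x98760EE747A37E78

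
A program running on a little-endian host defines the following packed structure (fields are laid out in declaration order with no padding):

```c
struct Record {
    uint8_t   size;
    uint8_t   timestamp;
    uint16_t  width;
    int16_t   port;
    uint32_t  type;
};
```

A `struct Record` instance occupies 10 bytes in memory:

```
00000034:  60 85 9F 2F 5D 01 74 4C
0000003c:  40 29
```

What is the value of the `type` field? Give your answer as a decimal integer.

692079732

`type` follows `size` (1 B), `timestamp` (1 B), `width` (2 B), `port` (2 B), so it starts at offset 1 + 1 + 2 + 2 = 6 and occupies 4 bytes.
Bytes at offsets 6..9: 74 4C 40 29.
In little-endian order the low byte comes first in memory.
Reassemble most-significant byte first: 29 40 4C 74 → 0x29404C74.
0x29404C74 = 692079732.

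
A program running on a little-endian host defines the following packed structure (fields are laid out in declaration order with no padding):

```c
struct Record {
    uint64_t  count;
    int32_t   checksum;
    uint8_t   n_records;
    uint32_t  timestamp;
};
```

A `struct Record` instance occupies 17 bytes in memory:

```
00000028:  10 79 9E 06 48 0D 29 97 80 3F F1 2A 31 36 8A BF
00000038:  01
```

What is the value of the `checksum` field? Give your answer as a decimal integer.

720453504

`checksum` follows `count` (8 bytes), so it starts at byte offset 8 and occupies 4 bytes.
Bytes at offsets 8..11: 80 3F F1 2A.
In little-endian order the low byte comes first in memory.
Reassemble most-significant byte first: 2A F1 3F 80 → 0x2AF13F80.
0x2AF13F80 = 720453504.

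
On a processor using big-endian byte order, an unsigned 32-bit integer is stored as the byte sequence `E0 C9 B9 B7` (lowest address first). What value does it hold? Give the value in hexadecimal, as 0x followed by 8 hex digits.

0xE0C9B9B7

In big-endian order the high byte comes first in memory.
The bytes are already most-significant first: 0xE0C9B9B7.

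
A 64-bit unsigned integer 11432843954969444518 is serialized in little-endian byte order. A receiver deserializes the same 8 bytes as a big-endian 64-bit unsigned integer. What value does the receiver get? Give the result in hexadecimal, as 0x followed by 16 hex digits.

11432843954969444518 in 64-bit hexadecimal is 0x9EA99F00D46D00A6.
Stored little-endian, the bytes at ascending addresses are A6 00 6D D4 00 9F A9 9E.
Read back as big-endian, the last byte is least significant, giving 0xA6006DD4009FA99E.

0xA6006DD4009FA99E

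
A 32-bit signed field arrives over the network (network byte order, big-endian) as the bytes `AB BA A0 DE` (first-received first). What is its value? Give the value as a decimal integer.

-1413832482

Big-endian stores the most-significant byte at the lowest address.
The bytes are already most-significant first: 0xABBAA0DE.
Top bit is set, so as a signed 32-bit value this is 0xABBAA0DE − 2^32 = -1413832482.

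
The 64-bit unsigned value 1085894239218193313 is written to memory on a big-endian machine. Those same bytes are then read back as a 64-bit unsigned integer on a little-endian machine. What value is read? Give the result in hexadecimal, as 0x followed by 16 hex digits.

1085894239218193313 in 64-bit hexadecimal is 0x0F11DF0EA83E53A1.
Stored big-endian, the bytes at ascending addresses are 0F 11 DF 0E A8 3E 53 A1.
Read back as little-endian, the first byte is least significant, giving 0xA1533EA80EDF110F.

0xA1533EA80EDF110F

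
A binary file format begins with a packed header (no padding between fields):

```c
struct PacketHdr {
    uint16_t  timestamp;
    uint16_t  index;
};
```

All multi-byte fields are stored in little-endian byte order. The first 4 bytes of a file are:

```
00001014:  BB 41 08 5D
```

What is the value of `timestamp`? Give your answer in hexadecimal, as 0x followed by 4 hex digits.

0x41BB

`timestamp` is the first field, at byte offset 0, occupying 2 bytes.
Bytes at offsets 0..1: BB 41.
Little-endian: lowest address holds the least-significant byte.
Reassemble most-significant byte first: 41 BB → 0x41BB.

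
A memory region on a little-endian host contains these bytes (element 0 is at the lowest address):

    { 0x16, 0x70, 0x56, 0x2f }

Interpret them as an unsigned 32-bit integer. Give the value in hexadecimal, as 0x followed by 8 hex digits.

0x2F567016

In little-endian order the low byte comes first in memory.
Reassemble most-significant byte first: 2F 56 70 16 → 0x2F567016.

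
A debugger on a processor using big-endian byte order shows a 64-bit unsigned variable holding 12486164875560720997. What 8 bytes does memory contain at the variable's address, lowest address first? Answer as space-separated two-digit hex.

12486164875560720997 in hexadecimal, padded to 64 bits, is 0xAD47C4CCBEC19A65.
Split into bytes (most-significant first): AD 47 C4 CC BE C1 9A 65.
Big-endian stores the most-significant byte at the lowest address.
So the memory order matches the most-significant-first order: AD 47 C4 CC BE C1 9A 65.

AD 47 C4 CC BE C1 9A 65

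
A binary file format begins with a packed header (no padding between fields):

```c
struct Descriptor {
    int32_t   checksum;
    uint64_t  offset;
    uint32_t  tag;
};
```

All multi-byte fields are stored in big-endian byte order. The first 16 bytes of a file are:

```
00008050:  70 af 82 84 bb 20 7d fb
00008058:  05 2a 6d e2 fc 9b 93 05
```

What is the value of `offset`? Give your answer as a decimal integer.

13483915801424195042

`offset` follows `checksum` (4 bytes), so it starts at byte offset 4 and occupies 8 bytes.
Bytes at offsets 4..11: BB 20 7D FB 05 2A 6D E2.
Big-endian stores the most-significant byte at the lowest address.
The bytes are already most-significant first: 0xBB207DFB052A6DE2.
0xBB207DFB052A6DE2 = 13483915801424195042.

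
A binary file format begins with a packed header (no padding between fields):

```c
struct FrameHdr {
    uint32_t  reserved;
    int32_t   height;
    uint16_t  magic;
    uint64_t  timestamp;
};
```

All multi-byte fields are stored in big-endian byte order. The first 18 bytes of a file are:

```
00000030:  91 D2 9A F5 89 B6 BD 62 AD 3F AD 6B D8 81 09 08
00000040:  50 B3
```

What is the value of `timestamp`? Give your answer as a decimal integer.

12496319639783493811

`timestamp` follows `reserved` (4 B), `height` (4 B), `magic` (2 B), so it starts at offset 4 + 4 + 2 = 10 and occupies 8 bytes.
Bytes at offsets 10..17: AD 6B D8 81 09 08 50 B3.
Big-endian stores the most-significant byte at the lowest address.
The bytes are already most-significant first: 0xAD6BD881090850B3.
0xAD6BD881090850B3 = 12496319639783493811.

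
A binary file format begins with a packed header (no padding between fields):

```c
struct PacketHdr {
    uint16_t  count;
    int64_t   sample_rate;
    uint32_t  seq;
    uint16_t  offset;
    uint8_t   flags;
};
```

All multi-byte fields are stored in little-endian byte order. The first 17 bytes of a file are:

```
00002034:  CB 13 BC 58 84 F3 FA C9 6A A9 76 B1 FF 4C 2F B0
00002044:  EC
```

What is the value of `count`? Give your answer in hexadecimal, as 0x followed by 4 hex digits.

0x13CB

`count` is the first field, at byte offset 0, occupying 2 bytes.
Bytes at offsets 0..1: CB 13.
Little-endian: lowest address holds the least-significant byte.
Reassemble most-significant byte first: 13 CB → 0x13CB.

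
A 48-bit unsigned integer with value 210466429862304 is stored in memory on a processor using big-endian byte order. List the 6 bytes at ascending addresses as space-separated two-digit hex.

BF 6B 08 CA 01 A0

210466429862304 in hexadecimal, padded to 48 bits, is 0xBF6B08CA01A0.
Split into bytes (most-significant first): BF 6B 08 CA 01 A0.
Big-endian: lowest address holds the most-significant byte.
So the memory order matches the most-significant-first order: BF 6B 08 CA 01 A0.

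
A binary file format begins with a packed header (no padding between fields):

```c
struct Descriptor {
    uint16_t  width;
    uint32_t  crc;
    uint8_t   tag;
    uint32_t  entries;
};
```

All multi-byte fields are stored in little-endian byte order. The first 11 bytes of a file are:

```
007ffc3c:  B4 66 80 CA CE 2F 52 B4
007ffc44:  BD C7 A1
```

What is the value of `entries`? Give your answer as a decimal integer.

2714222004

`entries` follows `width` (2 B), `crc` (4 B), `tag` (1 B), so it starts at offset 2 + 4 + 1 = 7 and occupies 4 bytes.
Bytes at offsets 7..10: B4 BD C7 A1.
In little-endian order the low byte comes first in memory.
Reassemble most-significant byte first: A1 C7 BD B4 → 0xA1C7BDB4.
0xA1C7BDB4 = 2714222004.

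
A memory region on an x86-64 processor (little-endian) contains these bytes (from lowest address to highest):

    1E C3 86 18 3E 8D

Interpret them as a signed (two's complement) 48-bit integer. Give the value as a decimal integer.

Little-endian: lowest address holds the least-significant byte.
Reassemble most-significant byte first: 8D 3E 18 86 C3 1E → 0x8D3E1886C31E.
Top bit is set, so as a signed 48-bit value this is 0x8D3E1886C31E − 2^48 = -126177137736930.

-126177137736930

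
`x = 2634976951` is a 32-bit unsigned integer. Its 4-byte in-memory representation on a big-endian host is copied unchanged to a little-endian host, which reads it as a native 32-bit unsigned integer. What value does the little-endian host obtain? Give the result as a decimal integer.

3079540381

2634976951 in 32-bit hexadecimal is 0x9D0E8EB7.
Stored big-endian, the bytes at ascending addresses are 9D 0E 8E B7.
Read back as little-endian, the first byte is least significant, giving 0xB78E0E9D.
0xB78E0E9D = 3079540381.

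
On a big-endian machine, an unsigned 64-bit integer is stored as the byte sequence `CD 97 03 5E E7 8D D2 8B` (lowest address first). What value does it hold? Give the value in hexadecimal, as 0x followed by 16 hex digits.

Big-endian: lowest address holds the most-significant byte.
The bytes are already most-significant first: 0xCD97035EE78DD28B.

0xCD97035EE78DD28B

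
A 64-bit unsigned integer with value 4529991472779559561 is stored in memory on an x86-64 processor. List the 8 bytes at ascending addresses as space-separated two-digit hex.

89 02 93 5A 3E C3 DD 3E

4529991472779559561 in hexadecimal, padded to 64 bits, is 0x3EDDC33E5A930289.
Split into bytes (most-significant first): 3E DD C3 3E 5A 93 02 89.
Little-endian: lowest address holds the least-significant byte.
So at ascending addresses the bytes are 89 02 93 5A 3E C3 DD 3E.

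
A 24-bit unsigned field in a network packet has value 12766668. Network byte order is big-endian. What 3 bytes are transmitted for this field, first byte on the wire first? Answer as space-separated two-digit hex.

12766668 in hexadecimal, padded to 24 bits, is 0xC2CDCC.
Split into bytes (most-significant first): C2 CD CC.
Big-endian: lowest address holds the most-significant byte.
So the memory order matches the most-significant-first order: C2 CD CC.

C2 CD CC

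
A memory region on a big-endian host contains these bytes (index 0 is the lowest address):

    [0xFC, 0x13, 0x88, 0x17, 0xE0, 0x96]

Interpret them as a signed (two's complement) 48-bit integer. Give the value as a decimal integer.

-4314158866282

In big-endian order the high byte comes first in memory.
The bytes are already most-significant first: 0xFC138817E096.
Top bit is set, so as a signed 48-bit value this is 0xFC138817E096 − 2^48 = -4314158866282.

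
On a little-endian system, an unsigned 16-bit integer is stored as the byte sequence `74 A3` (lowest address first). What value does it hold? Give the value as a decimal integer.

41844

Little-endian stores the least-significant byte at the lowest address.
Reassemble most-significant byte first: A3 74 → 0xA374.
0xA374 = 41844.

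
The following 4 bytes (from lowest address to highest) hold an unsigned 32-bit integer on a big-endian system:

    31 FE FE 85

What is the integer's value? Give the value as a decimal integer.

838794885

Big-endian: lowest address holds the most-significant byte.
The bytes are already most-significant first: 0x31FEFE85.
0x31FEFE85 = 838794885.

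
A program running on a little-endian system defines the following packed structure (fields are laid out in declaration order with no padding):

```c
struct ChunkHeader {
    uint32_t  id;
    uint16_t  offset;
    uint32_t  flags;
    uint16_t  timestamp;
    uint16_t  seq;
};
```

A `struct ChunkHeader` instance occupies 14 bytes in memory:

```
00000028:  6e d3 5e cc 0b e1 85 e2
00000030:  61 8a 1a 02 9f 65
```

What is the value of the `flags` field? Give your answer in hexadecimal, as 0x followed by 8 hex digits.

0x8A61E285

`flags` follows `id` (4 B), `offset` (2 B), so it starts at offset 4 + 2 = 6 and occupies 4 bytes.
Bytes at offsets 6..9: 85 E2 61 8A.
Little-endian: lowest address holds the least-significant byte.
Reassemble most-significant byte first: 8A 61 E2 85 → 0x8A61E285.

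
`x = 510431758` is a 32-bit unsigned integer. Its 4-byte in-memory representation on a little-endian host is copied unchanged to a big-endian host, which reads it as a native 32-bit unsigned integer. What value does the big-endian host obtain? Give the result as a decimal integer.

510431758 in 32-bit hexadecimal is 0x1E6C920E.
Stored little-endian, the bytes at ascending addresses are 0E 92 6C 1E.
Read back as big-endian, the last byte is least significant, giving 0x0E926C1E.
0x0E926C1E = 244476958.

244476958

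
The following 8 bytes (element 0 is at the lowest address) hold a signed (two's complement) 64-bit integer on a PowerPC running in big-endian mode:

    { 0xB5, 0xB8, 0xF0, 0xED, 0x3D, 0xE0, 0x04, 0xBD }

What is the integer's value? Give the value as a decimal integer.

Big-endian: lowest address holds the most-significant byte.
The bytes are already most-significant first: 0xB5B8F0ED3DE004BD.
Top bit is set, so as a signed 64-bit value this is 0xB5B8F0ED3DE004BD − 2^64 = -5352263255393827651.

-5352263255393827651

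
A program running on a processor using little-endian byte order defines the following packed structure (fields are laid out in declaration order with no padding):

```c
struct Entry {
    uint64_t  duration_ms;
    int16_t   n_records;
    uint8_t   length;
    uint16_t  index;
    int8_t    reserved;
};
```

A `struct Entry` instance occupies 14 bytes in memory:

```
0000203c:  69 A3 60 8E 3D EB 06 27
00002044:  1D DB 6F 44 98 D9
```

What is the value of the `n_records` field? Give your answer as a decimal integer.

-9443

`n_records` follows `duration_ms` (8 bytes), so it starts at byte offset 8 and occupies 2 bytes.
Bytes at offsets 8..9: 1D DB.
Little-endian stores the least-significant byte at the lowest address.
Reassemble most-significant byte first: DB 1D → 0xDB1D.
Top bit is set, so as a signed 16-bit value this is 0xDB1D − 2^16 = -9443.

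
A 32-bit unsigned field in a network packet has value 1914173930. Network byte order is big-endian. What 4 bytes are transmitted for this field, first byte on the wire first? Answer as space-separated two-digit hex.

72 17 F9 EA

1914173930 in hexadecimal, padded to 32 bits, is 0x7217F9EA.
Split into bytes (most-significant first): 72 17 F9 EA.
Big-endian stores the most-significant byte at the lowest address.
So the memory order matches the most-significant-first order: 72 17 F9 EA.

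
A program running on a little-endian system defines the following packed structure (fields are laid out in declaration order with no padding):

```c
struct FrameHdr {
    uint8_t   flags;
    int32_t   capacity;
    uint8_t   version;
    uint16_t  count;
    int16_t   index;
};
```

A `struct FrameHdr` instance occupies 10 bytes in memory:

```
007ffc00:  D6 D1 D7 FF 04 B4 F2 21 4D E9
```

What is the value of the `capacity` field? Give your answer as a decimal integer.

`capacity` follows `flags` (1 byte), so it starts at byte offset 1 and occupies 4 bytes.
Bytes at offsets 1..4: D1 D7 FF 04.
In little-endian order the low byte comes first in memory.
Reassemble most-significant byte first: 04 FF D7 D1 → 0x04FFD7D1.
0x04FFD7D1 = 83875793.

83875793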